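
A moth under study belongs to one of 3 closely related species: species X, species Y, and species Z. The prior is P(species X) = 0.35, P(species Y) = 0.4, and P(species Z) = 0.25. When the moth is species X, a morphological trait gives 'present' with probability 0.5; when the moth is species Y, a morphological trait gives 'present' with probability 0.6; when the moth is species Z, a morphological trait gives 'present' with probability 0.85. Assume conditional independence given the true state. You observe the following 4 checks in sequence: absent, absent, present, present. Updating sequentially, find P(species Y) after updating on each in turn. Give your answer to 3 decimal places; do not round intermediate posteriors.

0.470

After 'absent': normaliser = 0.5·0.3500 + 0.4·0.4000 + 0.15·0.2500; P(species X) ≈ 0.4698, P(species Y) ≈ 0.4295, P(species Z) ≈ 0.1007
After 'absent': normaliser = 0.5·0.4698 + 0.4·0.4295 + 0.15·0.1007; P(species X) ≈ 0.5569, P(species Y) ≈ 0.4073, P(species Z) ≈ 0.0358
After 'present': normaliser = 0.5·0.5569 + 0.6·0.4073 + 0.85·0.0358; P(species X) ≈ 0.5033, P(species Y) ≈ 0.4417, P(species Z) ≈ 0.0550
After 'present': normaliser = 0.5·0.5033 + 0.6·0.4417 + 0.85·0.0550; P(species X) ≈ 0.4466, P(species Y) ≈ 0.4704, P(species Z) ≈ 0.0830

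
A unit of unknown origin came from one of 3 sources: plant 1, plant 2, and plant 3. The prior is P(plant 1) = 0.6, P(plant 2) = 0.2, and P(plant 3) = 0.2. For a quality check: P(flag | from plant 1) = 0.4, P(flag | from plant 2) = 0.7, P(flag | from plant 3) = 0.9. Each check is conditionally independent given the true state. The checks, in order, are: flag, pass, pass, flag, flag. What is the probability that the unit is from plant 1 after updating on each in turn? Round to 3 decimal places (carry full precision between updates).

0.644

Each posterior becomes the prior for the next update.
After 'flag': normaliser = 0.4·0.6000 + 0.7·0.2000 + 0.9·0.2000; P(plant 1) ≈ 0.4286, P(plant 2) ≈ 0.2500, P(plant 3) ≈ 0.3214
After 'pass': normaliser = 0.6·0.4286 + 0.3·0.2500 + 0.1·0.3214; P(plant 1) ≈ 0.7059, P(plant 2) ≈ 0.2059, P(plant 3) ≈ 0.0882
After 'pass': normaliser = 0.6·0.7059 + 0.3·0.2059 + 0.1·0.0882; P(plant 1) ≈ 0.8571, P(plant 2) ≈ 0.1250, P(plant 3) ≈ 0.0179
After 'flag': normaliser = 0.4·0.8571 + 0.7·0.1250 + 0.9·0.0179; P(plant 1) ≈ 0.7680, P(plant 2) ≈ 0.1960, P(plant 3) ≈ 0.0360
After 'flag': normaliser = 0.4·0.7680 + 0.7·0.1960 + 0.9·0.0360; P(plant 1) ≈ 0.6443, P(plant 2) ≈ 0.2878, P(plant 3) ≈ 0.0680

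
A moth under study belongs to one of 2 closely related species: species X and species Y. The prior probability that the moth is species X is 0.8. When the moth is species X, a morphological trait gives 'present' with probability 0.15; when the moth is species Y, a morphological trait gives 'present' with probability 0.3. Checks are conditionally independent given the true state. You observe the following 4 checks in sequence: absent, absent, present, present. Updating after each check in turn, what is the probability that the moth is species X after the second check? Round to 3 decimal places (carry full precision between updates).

0.855

After 'absent': P(species X) = 0.85·0.8000 / (0.85·0.8000 + 0.7·0.2000) ≈ 0.8293
After 'absent': P(species X) = 0.85·0.8293 / (0.85·0.8293 + 0.7·0.1707) ≈ 0.8550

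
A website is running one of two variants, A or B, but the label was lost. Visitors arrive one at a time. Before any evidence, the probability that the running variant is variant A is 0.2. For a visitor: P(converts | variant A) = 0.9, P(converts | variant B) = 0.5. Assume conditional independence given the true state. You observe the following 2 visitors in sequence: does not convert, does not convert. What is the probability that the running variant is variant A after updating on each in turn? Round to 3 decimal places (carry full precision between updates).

After 'does not convert': P(A) = 0.1·0.2000 / (0.1·0.2000 + 0.5·0.8000) ≈ 0.0476
After 'does not convert': P(A) = 0.1·0.0476 / (0.1·0.0476 + 0.5·0.9524) ≈ 0.0099

0.010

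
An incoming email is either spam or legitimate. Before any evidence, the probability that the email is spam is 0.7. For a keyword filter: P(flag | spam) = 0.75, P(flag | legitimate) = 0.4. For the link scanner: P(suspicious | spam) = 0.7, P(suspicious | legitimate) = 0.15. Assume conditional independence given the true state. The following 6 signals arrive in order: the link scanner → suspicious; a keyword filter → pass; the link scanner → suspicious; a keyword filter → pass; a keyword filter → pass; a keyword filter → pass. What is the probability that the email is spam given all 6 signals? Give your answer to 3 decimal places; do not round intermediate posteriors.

0.605

After the link scanner='suspicious': P(spam) = 0.7·0.7000 / (0.7·0.7000 + 0.15·0.3000) ≈ 0.9159
After a keyword filter='pass': P(spam) = 0.25·0.9159 / (0.25·0.9159 + 0.6·0.0841) ≈ 0.8194
After the link scanner='suspicious': P(spam) = 0.7·0.8194 / (0.7·0.8194 + 0.15·0.1806) ≈ 0.9549
After a keyword filter='pass': P(spam) = 0.25·0.9549 / (0.25·0.9549 + 0.6·0.0451) ≈ 0.8982
After a keyword filter='pass': P(spam) = 0.25·0.8982 / (0.25·0.8982 + 0.6·0.1018) ≈ 0.7861
After a keyword filter='pass': P(spam) = 0.25·0.7861 / (0.25·0.7861 + 0.6·0.2139) ≈ 0.6050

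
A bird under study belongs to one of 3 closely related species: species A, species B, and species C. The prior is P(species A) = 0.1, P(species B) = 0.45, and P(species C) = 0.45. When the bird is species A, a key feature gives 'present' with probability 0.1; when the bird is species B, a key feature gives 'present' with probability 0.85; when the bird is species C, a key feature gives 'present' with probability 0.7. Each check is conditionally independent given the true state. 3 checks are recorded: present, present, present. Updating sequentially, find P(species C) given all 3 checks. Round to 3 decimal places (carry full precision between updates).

0.358

After 'present': normaliser = 0.1·0.1000 + 0.85·0.4500 + 0.7·0.4500; P(species A) ≈ 0.0141, P(species B) ≈ 0.5406, P(species C) ≈ 0.4452
After 'present': normaliser = 0.1·0.0141 + 0.85·0.5406 + 0.7·0.4452; P(species A) ≈ 0.0018, P(species B) ≈ 0.5948, P(species C) ≈ 0.4034
After 'present': normaliser = 0.1·0.0018 + 0.85·0.5948 + 0.7·0.4034; P(species A) ≈ 0.0002, P(species B) ≈ 0.6415, P(species C) ≈ 0.3583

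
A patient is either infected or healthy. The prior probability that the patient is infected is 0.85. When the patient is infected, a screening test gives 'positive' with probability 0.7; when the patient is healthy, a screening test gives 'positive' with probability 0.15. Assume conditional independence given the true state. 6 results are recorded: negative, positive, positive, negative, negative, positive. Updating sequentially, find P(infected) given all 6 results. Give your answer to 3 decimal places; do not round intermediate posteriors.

Apply Bayes' rule sequentially, carrying P(infected) forward.
After 'negative': P(infected) = 0.3·0.8500 / (0.3·0.8500 + 0.85·0.1500) ≈ 0.6667
After 'positive': P(infected) = 0.7·0.6667 / (0.7·0.6667 + 0.15·0.3333) ≈ 0.9032
After 'positive': P(infected) = 0.7·0.9032 / (0.7·0.9032 + 0.15·0.0968) ≈ 0.9776
After 'negative': P(infected) = 0.3·0.9776 / (0.3·0.9776 + 0.85·0.0224) ≈ 0.9389
After 'negative': P(infected) = 0.3·0.9389 / (0.3·0.9389 + 0.85·0.0611) ≈ 0.8444
After 'positive': P(infected) = 0.7·0.8444 / (0.7·0.8444 + 0.15·0.1556) ≈ 0.9620

0.962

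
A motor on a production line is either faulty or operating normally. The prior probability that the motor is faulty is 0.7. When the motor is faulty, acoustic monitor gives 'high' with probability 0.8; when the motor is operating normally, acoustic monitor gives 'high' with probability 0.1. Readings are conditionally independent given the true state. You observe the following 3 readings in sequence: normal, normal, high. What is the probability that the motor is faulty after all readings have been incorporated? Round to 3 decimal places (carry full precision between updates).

0.480

After 'normal': P(faulty) = 0.2·0.7000 / (0.2·0.7000 + 0.9·0.3000) ≈ 0.3415
After 'normal': P(faulty) = 0.2·0.3415 / (0.2·0.3415 + 0.9·0.6585) ≈ 0.1033
After 'high': P(faulty) = 0.8·0.1033 / (0.8·0.1033 + 0.1·0.8967) ≈ 0.4797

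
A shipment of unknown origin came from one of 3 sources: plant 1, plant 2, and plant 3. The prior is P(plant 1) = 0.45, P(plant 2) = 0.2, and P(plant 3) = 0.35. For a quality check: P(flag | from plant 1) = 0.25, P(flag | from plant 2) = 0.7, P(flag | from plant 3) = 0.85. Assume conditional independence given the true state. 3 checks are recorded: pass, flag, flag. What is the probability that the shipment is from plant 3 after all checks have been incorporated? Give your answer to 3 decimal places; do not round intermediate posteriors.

Apply Bayes' rule sequentially, carrying P(plant 3) forward.
After 'pass': normaliser = 0.75·0.4500 + 0.3·0.2000 + 0.15·0.3500; P(plant 1) ≈ 0.7500, P(plant 2) ≈ 0.1333, P(plant 3) ≈ 0.1167
After 'flag': normaliser = 0.25·0.7500 + 0.7·0.1333 + 0.85·0.1167; P(plant 1) ≈ 0.4934, P(plant 2) ≈ 0.2456, P(plant 3) ≈ 0.2610
After 'flag': normaliser = 0.25·0.4934 + 0.7·0.2456 + 0.85·0.2610; P(plant 1) ≈ 0.2385, P(plant 2) ≈ 0.3325, P(plant 3) ≈ 0.4290

0.429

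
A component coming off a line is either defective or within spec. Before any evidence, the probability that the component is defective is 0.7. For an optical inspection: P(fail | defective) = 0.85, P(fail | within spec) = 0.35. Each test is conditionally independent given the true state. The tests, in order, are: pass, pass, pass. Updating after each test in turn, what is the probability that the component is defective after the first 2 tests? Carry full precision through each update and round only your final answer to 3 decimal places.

0.111

After 'pass': P(defective) = 0.15·0.7000 / (0.15·0.7000 + 0.65·0.3000) ≈ 0.3500
After 'pass': P(defective) = 0.15·0.3500 / (0.15·0.3500 + 0.65·0.6500) ≈ 0.1105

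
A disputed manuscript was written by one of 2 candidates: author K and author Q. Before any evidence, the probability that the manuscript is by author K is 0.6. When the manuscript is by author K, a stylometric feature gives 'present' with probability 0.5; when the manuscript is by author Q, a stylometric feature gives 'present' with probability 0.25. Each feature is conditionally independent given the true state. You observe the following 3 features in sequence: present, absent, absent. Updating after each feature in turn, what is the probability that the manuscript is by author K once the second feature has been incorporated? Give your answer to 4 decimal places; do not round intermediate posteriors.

After 'present': P(author K) = 0.5·0.6000 / (0.5·0.6000 + 0.25·0.4000) ≈ 0.7500
After 'absent': P(author K) = 0.5·0.7500 / (0.5·0.7500 + 0.75·0.2500) ≈ 0.6667

0.6667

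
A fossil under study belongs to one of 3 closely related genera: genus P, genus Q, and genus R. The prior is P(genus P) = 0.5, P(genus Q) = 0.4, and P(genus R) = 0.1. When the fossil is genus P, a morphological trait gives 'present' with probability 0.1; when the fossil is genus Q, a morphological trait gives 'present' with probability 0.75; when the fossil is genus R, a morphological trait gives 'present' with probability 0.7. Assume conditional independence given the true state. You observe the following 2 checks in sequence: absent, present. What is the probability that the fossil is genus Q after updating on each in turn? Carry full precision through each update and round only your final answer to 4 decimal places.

After 'absent': normaliser = 0.9·0.5000 + 0.25·0.4000 + 0.3·0.1000; P(genus P) ≈ 0.7759, P(genus Q) ≈ 0.1724, P(genus R) ≈ 0.0517
After 'present': normaliser = 0.1·0.7759 + 0.75·0.1724 + 0.7·0.0517; P(genus P) ≈ 0.3191, P(genus Q) ≈ 0.5319, P(genus R) ≈ 0.1489

0.5319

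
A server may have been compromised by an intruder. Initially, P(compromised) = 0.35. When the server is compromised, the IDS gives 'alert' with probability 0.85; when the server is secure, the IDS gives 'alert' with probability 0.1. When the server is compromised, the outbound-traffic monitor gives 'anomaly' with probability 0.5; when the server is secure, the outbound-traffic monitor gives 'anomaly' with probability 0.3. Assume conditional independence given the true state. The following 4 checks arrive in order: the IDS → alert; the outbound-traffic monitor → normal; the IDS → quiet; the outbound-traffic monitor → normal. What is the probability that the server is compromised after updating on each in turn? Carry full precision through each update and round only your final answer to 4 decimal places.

After the IDS='alert': P(compromised) = 0.85·0.3500 / (0.85·0.3500 + 0.1·0.6500) ≈ 0.8207
After the outbound-traffic monitor='normal': P(compromised) = 0.5·0.8207 / (0.5·0.8207 + 0.7·0.1793) ≈ 0.7658
After the IDS='quiet': P(compromised) = 0.15·0.7658 / (0.15·0.7658 + 0.9·0.2342) ≈ 0.3527
After the outbound-traffic monitor='normal': P(compromised) = 0.5·0.3527 / (0.5·0.3527 + 0.7·0.6473) ≈ 0.2802

0.2802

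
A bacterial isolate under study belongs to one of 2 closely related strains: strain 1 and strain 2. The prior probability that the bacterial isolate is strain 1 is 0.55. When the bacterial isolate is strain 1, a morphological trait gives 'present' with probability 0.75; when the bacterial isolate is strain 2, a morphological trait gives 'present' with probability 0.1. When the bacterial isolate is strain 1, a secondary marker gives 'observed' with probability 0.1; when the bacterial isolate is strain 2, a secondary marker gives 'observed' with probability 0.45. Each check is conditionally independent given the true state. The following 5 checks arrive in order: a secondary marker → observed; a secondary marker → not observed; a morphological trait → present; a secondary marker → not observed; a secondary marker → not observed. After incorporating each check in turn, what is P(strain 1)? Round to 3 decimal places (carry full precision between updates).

After a secondary marker='observed': P(strain 1) = 0.1·0.5500 / (0.1·0.5500 + 0.45·0.4500) ≈ 0.2136
After a secondary marker='not observed': P(strain 1) = 0.9·0.2136 / (0.9·0.2136 + 0.55·0.7864) ≈ 0.3077
After a morphological trait='present': P(strain 1) = 0.75·0.3077 / (0.75·0.3077 + 0.1·0.6923) ≈ 0.7692
After a secondary marker='not observed': P(strain 1) = 0.9·0.7692 / (0.9·0.7692 + 0.55·0.2308) ≈ 0.8451
After a secondary marker='not observed': P(strain 1) = 0.9·0.8451 / (0.9·0.8451 + 0.55·0.1549) ≈ 0.8993

0.899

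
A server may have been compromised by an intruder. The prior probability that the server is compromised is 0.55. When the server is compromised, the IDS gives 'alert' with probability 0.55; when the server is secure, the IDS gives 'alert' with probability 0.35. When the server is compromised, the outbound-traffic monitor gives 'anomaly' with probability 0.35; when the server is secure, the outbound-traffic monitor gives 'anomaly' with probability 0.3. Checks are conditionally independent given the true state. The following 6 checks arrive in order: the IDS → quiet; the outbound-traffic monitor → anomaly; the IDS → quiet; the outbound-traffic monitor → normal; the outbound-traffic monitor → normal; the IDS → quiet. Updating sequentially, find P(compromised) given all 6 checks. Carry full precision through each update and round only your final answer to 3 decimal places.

0.290

After the IDS='quiet': P(compromised) = 0.45·0.5500 / (0.45·0.5500 + 0.65·0.4500) ≈ 0.4583
After the outbound-traffic monitor='anomaly': P(compromised) = 0.35·0.4583 / (0.35·0.4583 + 0.3·0.5417) ≈ 0.4968
After the IDS='quiet': P(compromised) = 0.45·0.4968 / (0.45·0.4968 + 0.65·0.5032) ≈ 0.4060
After the outbound-traffic monitor='normal': P(compromised) = 0.65·0.4060 / (0.65·0.4060 + 0.7·0.5940) ≈ 0.3882
After the outbound-traffic monitor='normal': P(compromised) = 0.65·0.3882 / (0.65·0.3882 + 0.7·0.6118) ≈ 0.3708
After the IDS='quiet': P(compromised) = 0.45·0.3708 / (0.45·0.3708 + 0.65·0.6292) ≈ 0.2898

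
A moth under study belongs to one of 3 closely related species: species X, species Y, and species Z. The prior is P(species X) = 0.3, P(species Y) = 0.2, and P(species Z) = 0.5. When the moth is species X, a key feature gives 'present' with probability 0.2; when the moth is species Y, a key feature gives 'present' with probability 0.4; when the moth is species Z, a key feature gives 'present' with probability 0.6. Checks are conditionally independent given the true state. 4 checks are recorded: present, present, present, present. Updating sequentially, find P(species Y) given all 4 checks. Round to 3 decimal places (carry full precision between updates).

After 'present': normaliser = 0.2·0.3000 + 0.4·0.2000 + 0.6·0.5000; P(species X) ≈ 0.1364, P(species Y) ≈ 0.1818, P(species Z) ≈ 0.6818
After 'present': normaliser = 0.2·0.1364 + 0.4·0.1818 + 0.6·0.6818; P(species X) ≈ 0.0536, P(species Y) ≈ 0.1429, P(species Z) ≈ 0.8036
After 'present': normaliser = 0.2·0.0536 + 0.4·0.1429 + 0.6·0.8036; P(species X) ≈ 0.0195, P(species Y) ≈ 0.1039, P(species Z) ≈ 0.8766
After 'present': normaliser = 0.2·0.0195 + 0.4·0.1039 + 0.6·0.8766; P(species X) ≈ 0.0068, P(species Y) ≈ 0.0727, P(species Z) ≈ 0.9205

0.073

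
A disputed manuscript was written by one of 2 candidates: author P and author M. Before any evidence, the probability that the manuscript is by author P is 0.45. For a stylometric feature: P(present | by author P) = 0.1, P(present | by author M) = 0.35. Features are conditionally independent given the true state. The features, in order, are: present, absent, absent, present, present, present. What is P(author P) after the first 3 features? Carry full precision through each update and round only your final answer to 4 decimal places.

0.3095

After 'present': P(author P) = 0.1·0.4500 / (0.1·0.4500 + 0.35·0.5500) ≈ 0.1895
After 'absent': P(author P) = 0.9·0.1895 / (0.9·0.1895 + 0.65·0.8105) ≈ 0.2445
After 'absent': P(author P) = 0.9·0.2445 / (0.9·0.2445 + 0.65·0.7555) ≈ 0.3095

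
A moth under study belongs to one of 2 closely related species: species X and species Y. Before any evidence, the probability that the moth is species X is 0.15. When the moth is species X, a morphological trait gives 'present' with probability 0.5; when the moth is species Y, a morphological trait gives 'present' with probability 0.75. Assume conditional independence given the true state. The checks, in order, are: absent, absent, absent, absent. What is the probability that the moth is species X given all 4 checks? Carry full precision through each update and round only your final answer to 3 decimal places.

0.738

After 'absent': P(species X) = 0.5·0.1500 / (0.5·0.1500 + 0.25·0.8500) ≈ 0.2609
After 'absent': P(species X) = 0.5·0.2609 / (0.5·0.2609 + 0.25·0.7391) ≈ 0.4138
After 'absent': P(species X) = 0.5·0.4138 / (0.5·0.4138 + 0.25·0.5862) ≈ 0.5854
After 'absent': P(species X) = 0.5·0.5854 / (0.5·0.5854 + 0.25·0.4146) ≈ 0.7385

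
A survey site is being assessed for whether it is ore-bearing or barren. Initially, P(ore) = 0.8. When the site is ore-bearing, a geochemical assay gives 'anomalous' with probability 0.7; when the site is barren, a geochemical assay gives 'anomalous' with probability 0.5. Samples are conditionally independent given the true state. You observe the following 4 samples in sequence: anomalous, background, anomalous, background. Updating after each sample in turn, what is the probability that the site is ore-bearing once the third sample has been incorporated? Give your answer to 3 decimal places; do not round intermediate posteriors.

0.825

After 'anomalous': P(ore) = 0.7·0.8000 / (0.7·0.8000 + 0.5·0.2000) ≈ 0.8485
After 'background': P(ore) = 0.3·0.8485 / (0.3·0.8485 + 0.5·0.1515) ≈ 0.7706
After 'anomalous': P(ore) = 0.7·0.7706 / (0.7·0.7706 + 0.5·0.2294) ≈ 0.8247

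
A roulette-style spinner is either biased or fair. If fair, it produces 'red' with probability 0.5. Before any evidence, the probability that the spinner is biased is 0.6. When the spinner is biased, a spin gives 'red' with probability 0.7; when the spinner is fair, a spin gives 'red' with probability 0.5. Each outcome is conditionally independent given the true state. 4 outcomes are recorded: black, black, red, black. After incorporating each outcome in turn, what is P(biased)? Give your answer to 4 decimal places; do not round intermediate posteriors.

0.3121

Apply Bayes' rule sequentially, carrying P(biased) forward.
After 'black': P(biased) = 0.3·0.6000 / (0.3·0.6000 + 0.5·0.4000) ≈ 0.4737
After 'black': P(biased) = 0.3·0.4737 / (0.3·0.4737 + 0.5·0.5263) ≈ 0.3506
After 'red': P(biased) = 0.7·0.3506 / (0.7·0.3506 + 0.5·0.6494) ≈ 0.4305
After 'black': P(biased) = 0.3·0.4305 / (0.3·0.4305 + 0.5·0.5695) ≈ 0.3121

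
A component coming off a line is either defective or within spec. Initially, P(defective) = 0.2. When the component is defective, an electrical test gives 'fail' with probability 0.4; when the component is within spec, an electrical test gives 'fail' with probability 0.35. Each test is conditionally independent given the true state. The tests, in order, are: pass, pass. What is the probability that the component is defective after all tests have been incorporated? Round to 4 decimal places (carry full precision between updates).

0.1756

After 'pass': P(defective) = 0.6·0.2000 / (0.6·0.2000 + 0.65·0.8000) ≈ 0.1875
After 'pass': P(defective) = 0.6·0.1875 / (0.6·0.1875 + 0.65·0.8125) ≈ 0.1756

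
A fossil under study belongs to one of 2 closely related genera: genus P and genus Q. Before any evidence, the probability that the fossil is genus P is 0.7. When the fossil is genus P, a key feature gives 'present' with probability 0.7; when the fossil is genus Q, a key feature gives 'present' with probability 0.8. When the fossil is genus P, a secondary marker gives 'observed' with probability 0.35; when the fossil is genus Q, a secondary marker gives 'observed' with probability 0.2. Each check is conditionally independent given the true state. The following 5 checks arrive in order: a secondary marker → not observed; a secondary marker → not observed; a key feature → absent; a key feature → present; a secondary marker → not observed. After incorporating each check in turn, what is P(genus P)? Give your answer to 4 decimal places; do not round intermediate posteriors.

0.6216

After a secondary marker='not observed': P(genus P) = 0.65·0.7000 / (0.65·0.7000 + 0.8·0.3000) ≈ 0.6547
After a secondary marker='not observed': P(genus P) = 0.65·0.6547 / (0.65·0.6547 + 0.8·0.3453) ≈ 0.6064
After a key feature='absent': P(genus P) = 0.3·0.6064 / (0.3·0.6064 + 0.2·0.3936) ≈ 0.6979
After a key feature='present': P(genus P) = 0.7·0.6979 / (0.7·0.6979 + 0.8·0.3021) ≈ 0.6691
After a secondary marker='not observed': P(genus P) = 0.65·0.6691 / (0.65·0.6691 + 0.8·0.3309) ≈ 0.6216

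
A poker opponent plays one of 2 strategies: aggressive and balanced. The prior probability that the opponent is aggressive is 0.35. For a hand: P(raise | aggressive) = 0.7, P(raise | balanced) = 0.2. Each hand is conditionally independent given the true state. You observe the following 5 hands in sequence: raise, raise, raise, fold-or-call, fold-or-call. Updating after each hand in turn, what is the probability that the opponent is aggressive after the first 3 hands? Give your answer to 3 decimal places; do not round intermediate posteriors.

Each posterior becomes the prior for the next update.
After 'raise': P(aggressive) = 0.7·0.3500 / (0.7·0.3500 + 0.2·0.6500) ≈ 0.6533
After 'raise': P(aggressive) = 0.7·0.6533 / (0.7·0.6533 + 0.2·0.3467) ≈ 0.8684
After 'raise': P(aggressive) = 0.7·0.8684 / (0.7·0.8684 + 0.2·0.1316) ≈ 0.9585

0.958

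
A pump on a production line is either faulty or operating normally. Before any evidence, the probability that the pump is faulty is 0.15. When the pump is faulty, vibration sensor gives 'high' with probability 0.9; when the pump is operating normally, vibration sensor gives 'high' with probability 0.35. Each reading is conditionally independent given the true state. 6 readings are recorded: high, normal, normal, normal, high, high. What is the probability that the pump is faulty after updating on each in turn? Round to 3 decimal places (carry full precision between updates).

After 'high': P(faulty) = 0.9·0.1500 / (0.9·0.1500 + 0.35·0.8500) ≈ 0.3121
After 'normal': P(faulty) = 0.1·0.3121 / (0.1·0.3121 + 0.65·0.6879) ≈ 0.0653
After 'normal': P(faulty) = 0.1·0.0653 / (0.1·0.0653 + 0.65·0.9347) ≈ 0.0106
After 'normal': P(faulty) = 0.1·0.0106 / (0.1·0.0106 + 0.65·0.9894) ≈ 0.0016
After 'high': P(faulty) = 0.9·0.0016 / (0.9·0.0016 + 0.35·0.9984) ≈ 0.0042
After 'high': P(faulty) = 0.9·0.0042 / (0.9·0.0042 + 0.35·0.9958) ≈ 0.0108

0.011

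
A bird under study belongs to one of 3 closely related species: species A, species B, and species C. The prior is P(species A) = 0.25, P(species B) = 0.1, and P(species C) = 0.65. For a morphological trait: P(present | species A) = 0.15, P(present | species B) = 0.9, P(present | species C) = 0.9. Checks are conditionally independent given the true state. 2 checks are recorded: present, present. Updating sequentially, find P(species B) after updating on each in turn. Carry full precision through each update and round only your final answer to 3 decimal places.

0.132

Each posterior becomes the prior for the next update.
After 'present': normaliser = 0.15·0.2500 + 0.9·0.1000 + 0.9·0.6500; P(species A) ≈ 0.0526, P(species B) ≈ 0.1263, P(species C) ≈ 0.8211
After 'present': normaliser = 0.15·0.0526 + 0.9·0.1263 + 0.9·0.8211; P(species A) ≈ 0.0092, P(species B) ≈ 0.1321, P(species C) ≈ 0.8587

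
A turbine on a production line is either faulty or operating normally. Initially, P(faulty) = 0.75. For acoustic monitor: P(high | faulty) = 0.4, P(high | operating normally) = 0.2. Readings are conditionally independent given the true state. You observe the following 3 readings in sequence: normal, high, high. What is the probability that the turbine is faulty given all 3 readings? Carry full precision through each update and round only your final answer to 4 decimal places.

After 'normal': P(faulty) = 0.6·0.7500 / (0.6·0.7500 + 0.8·0.2500) ≈ 0.6923
After 'high': P(faulty) = 0.4·0.6923 / (0.4·0.6923 + 0.2·0.3077) ≈ 0.8182
After 'high': P(faulty) = 0.4·0.8182 / (0.4·0.8182 + 0.2·0.1818) ≈ 0.9000

0.9000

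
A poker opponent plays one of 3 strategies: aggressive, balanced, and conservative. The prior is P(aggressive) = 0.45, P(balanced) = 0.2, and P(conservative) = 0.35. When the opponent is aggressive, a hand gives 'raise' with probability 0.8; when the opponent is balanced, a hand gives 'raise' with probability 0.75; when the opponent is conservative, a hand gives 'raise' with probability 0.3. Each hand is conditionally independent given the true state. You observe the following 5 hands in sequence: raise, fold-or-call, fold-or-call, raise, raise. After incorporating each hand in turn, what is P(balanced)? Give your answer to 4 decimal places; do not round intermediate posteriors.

After 'raise': normaliser = 0.8·0.4500 + 0.75·0.2000 + 0.3·0.3500; P(aggressive) ≈ 0.5854, P(balanced) ≈ 0.2439, P(conservative) ≈ 0.1707
After 'fold-or-call': normaliser = 0.2·0.5854 + 0.25·0.2439 + 0.7·0.1707; P(aggressive) ≈ 0.3934, P(balanced) ≈ 0.2049, P(conservative) ≈ 0.4016
After 'fold-or-call': normaliser = 0.2·0.3934 + 0.25·0.2049 + 0.7·0.4016; P(aggressive) ≈ 0.1914, P(balanced) ≈ 0.1246, P(conservative) ≈ 0.6839
After 'raise': normaliser = 0.8·0.1914 + 0.75·0.1246 + 0.3·0.6839; P(aggressive) ≈ 0.3390, P(balanced) ≈ 0.2069, P(conservative) ≈ 0.4542
After 'raise': normaliser = 0.8·0.3390 + 0.75·0.2069 + 0.3·0.4542; P(aggressive) ≈ 0.4820, P(balanced) ≈ 0.2758, P(conservative) ≈ 0.2422

0.2758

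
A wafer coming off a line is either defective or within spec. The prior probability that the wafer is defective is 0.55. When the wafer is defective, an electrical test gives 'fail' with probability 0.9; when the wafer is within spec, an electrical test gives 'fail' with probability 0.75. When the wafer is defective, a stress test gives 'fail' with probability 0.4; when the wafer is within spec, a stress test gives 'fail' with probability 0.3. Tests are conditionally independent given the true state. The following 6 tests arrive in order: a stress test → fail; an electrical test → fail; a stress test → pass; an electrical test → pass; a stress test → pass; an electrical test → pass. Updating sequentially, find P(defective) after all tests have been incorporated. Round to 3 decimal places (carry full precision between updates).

Apply Bayes' rule sequentially, carrying P(defective) forward.
After a stress test='fail': P(defective) = 0.4·0.5500 / (0.4·0.5500 + 0.3·0.4500) ≈ 0.6197
After an electrical test='fail': P(defective) = 0.9·0.6197 / (0.9·0.6197 + 0.75·0.3803) ≈ 0.6617
After a stress test='pass': P(defective) = 0.6·0.6617 / (0.6·0.6617 + 0.7·0.3383) ≈ 0.6263
After an electrical test='pass': P(defective) = 0.1·0.6263 / (0.1·0.6263 + 0.25·0.3737) ≈ 0.4014
After a stress test='pass': P(defective) = 0.6·0.4014 / (0.6·0.4014 + 0.7·0.5986) ≈ 0.3650
After an electrical test='pass': P(defective) = 0.1·0.3650 / (0.1·0.3650 + 0.25·0.6350) ≈ 0.1869

0.187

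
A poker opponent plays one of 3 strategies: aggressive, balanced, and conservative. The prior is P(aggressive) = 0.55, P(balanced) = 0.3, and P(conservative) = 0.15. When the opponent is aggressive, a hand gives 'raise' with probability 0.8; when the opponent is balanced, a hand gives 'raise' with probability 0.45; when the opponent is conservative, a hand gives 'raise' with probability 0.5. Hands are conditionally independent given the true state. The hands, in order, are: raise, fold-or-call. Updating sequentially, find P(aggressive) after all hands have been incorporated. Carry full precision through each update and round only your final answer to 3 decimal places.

0.441

After 'raise': normaliser = 0.8·0.5500 + 0.45·0.3000 + 0.5·0.1500; P(aggressive) ≈ 0.6769, P(balanced) ≈ 0.2077, P(conservative) ≈ 0.1154
After 'fold-or-call': normaliser = 0.2·0.6769 + 0.55·0.2077 + 0.5·0.1154; P(aggressive) ≈ 0.4406, P(balanced) ≈ 0.3717, P(conservative) ≈ 0.1877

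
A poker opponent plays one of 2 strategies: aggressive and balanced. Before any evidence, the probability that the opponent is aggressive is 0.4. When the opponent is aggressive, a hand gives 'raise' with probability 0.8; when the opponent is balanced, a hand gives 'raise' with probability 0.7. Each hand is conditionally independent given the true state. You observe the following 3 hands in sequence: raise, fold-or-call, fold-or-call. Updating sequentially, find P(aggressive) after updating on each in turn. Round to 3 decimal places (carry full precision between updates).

0.253

Each posterior becomes the prior for the next update.
After 'raise': P(aggressive) = 0.8·0.4000 / (0.8·0.4000 + 0.7·0.6000) ≈ 0.4324
After 'fold-or-call': P(aggressive) = 0.2·0.4324 / (0.2·0.4324 + 0.3·0.5676) ≈ 0.3368
After 'fold-or-call': P(aggressive) = 0.2·0.3368 / (0.2·0.3368 + 0.3·0.6632) ≈ 0.2530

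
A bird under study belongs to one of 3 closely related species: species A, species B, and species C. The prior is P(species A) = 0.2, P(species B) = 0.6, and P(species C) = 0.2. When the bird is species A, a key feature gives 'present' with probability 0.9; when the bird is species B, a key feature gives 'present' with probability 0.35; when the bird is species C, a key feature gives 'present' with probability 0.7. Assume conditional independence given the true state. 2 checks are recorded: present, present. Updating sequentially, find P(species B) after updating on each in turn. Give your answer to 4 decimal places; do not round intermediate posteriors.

0.2204

After 'present': normaliser = 0.9·0.2000 + 0.35·0.6000 + 0.7·0.2000; P(species A) ≈ 0.3396, P(species B) ≈ 0.3962, P(species C) ≈ 0.2642
After 'present': normaliser = 0.9·0.3396 + 0.35·0.3962 + 0.7·0.2642; P(species A) ≈ 0.4858, P(species B) ≈ 0.2204, P(species C) ≈ 0.2939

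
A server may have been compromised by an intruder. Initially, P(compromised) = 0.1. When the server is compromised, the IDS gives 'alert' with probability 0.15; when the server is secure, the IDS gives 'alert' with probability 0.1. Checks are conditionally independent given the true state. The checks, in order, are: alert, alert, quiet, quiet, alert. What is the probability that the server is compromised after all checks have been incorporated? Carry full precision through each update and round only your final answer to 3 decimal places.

Apply Bayes' rule sequentially, carrying P(compromised) forward.
After 'alert': P(compromised) = 0.15·0.1000 / (0.15·0.1000 + 0.1·0.9000) ≈ 0.1429
After 'alert': P(compromised) = 0.15·0.1429 / (0.15·0.1429 + 0.1·0.8571) ≈ 0.2000
After 'quiet': P(compromised) = 0.85·0.2000 / (0.85·0.2000 + 0.9·0.8000) ≈ 0.1910
After 'quiet': P(compromised) = 0.85·0.1910 / (0.85·0.1910 + 0.9·0.8090) ≈ 0.1823
After 'alert': P(compromised) = 0.15·0.1823 / (0.15·0.1823 + 0.1·0.8177) ≈ 0.2507

0.251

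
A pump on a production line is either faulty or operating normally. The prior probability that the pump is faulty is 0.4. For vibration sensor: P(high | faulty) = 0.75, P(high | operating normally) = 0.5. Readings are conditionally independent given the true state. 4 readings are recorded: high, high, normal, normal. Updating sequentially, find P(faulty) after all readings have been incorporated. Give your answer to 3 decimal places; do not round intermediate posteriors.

0.273

After 'high': P(faulty) = 0.75·0.4000 / (0.75·0.4000 + 0.5·0.6000) ≈ 0.5000
After 'high': P(faulty) = 0.75·0.5000 / (0.75·0.5000 + 0.5·0.5000) ≈ 0.6000
After 'normal': P(faulty) = 0.25·0.6000 / (0.25·0.6000 + 0.5·0.4000) ≈ 0.4286
After 'normal': P(faulty) = 0.25·0.4286 / (0.25·0.4286 + 0.5·0.5714) ≈ 0.2727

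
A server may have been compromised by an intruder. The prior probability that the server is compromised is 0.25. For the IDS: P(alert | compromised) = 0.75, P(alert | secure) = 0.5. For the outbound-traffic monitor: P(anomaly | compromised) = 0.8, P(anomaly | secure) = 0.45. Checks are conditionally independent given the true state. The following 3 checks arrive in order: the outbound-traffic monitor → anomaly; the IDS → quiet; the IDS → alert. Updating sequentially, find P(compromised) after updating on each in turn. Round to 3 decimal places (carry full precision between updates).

0.308

Each posterior becomes the prior for the next update.
After the outbound-traffic monitor='anomaly': P(compromised) = 0.8·0.2500 / (0.8·0.2500 + 0.45·0.7500) ≈ 0.3721
After the IDS='quiet': P(compromised) = 0.25·0.3721 / (0.25·0.3721 + 0.5·0.6279) ≈ 0.2286
After the IDS='alert': P(compromised) = 0.75·0.2286 / (0.75·0.2286 + 0.5·0.7714) ≈ 0.3077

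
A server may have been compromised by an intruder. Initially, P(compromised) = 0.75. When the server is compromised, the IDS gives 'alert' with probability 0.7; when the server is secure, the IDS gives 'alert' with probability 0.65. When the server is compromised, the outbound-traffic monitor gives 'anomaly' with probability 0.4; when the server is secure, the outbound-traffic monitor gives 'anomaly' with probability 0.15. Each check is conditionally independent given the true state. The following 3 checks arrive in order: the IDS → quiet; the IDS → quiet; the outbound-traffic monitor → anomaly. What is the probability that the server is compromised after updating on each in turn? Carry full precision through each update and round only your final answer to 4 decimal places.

After the IDS='quiet': P(compromised) = 0.3·0.7500 / (0.3·0.7500 + 0.35·0.2500) ≈ 0.7200
After the IDS='quiet': P(compromised) = 0.3·0.7200 / (0.3·0.7200 + 0.35·0.2800) ≈ 0.6879
After the outbound-traffic monitor='anomaly': P(compromised) = 0.4·0.6879 / (0.4·0.6879 + 0.15·0.3121) ≈ 0.8546

0.8546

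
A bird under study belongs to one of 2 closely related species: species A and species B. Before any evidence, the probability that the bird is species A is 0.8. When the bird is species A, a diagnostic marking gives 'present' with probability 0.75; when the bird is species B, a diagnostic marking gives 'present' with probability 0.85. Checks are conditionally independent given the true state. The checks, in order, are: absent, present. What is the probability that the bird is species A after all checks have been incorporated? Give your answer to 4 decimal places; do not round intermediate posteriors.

Each posterior becomes the prior for the next update.
After 'absent': P(species A) = 0.25·0.8000 / (0.25·0.8000 + 0.15·0.2000) ≈ 0.8696
After 'present': P(species A) = 0.75·0.8696 / (0.75·0.8696 + 0.85·0.1304) ≈ 0.8547

0.8547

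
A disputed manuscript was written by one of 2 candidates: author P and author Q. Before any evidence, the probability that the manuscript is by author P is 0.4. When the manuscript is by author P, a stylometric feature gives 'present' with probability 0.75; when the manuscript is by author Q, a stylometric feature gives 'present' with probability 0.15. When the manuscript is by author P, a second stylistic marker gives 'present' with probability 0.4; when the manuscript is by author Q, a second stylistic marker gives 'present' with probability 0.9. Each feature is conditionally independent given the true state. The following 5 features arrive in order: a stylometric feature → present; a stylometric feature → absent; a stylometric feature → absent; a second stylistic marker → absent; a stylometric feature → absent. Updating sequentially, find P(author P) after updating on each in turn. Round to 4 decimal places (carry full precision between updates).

0.3372

Apply Bayes' rule sequentially, carrying P(author P) forward.
After a stylometric feature='present': P(author P) = 0.75·0.4000 / (0.75·0.4000 + 0.15·0.6000) ≈ 0.7692
After a stylometric feature='absent': P(author P) = 0.25·0.7692 / (0.25·0.7692 + 0.85·0.2308) ≈ 0.4950
After a stylometric feature='absent': P(author P) = 0.25·0.4950 / (0.25·0.4950 + 0.85·0.5050) ≈ 0.2238
After a second stylistic marker='absent': P(author P) = 0.6·0.2238 / (0.6·0.2238 + 0.1·0.7762) ≈ 0.6337
After a stylometric feature='absent': P(author P) = 0.25·0.6337 / (0.25·0.6337 + 0.85·0.3663) ≈ 0.3372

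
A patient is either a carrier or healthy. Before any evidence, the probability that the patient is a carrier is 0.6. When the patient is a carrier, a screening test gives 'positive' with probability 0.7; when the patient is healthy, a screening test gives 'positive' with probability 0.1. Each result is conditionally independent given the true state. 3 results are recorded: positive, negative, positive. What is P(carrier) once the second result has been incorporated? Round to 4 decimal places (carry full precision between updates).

Each posterior becomes the prior for the next update.
After 'positive': P(carrier) = 0.7·0.6000 / (0.7·0.6000 + 0.1·0.4000) ≈ 0.9130
After 'negative': P(carrier) = 0.3·0.9130 / (0.3·0.9130 + 0.9·0.0870) ≈ 0.7778

0.7778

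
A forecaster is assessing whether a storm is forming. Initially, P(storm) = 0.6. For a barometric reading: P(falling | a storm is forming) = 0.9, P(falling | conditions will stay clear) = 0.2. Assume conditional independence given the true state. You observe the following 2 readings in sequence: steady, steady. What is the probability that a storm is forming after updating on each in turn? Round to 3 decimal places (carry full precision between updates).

After 'steady': P(storm) = 0.1·0.6000 / (0.1·0.6000 + 0.8·0.4000) ≈ 0.1579
After 'steady': P(storm) = 0.1·0.1579 / (0.1·0.1579 + 0.8·0.8421) ≈ 0.0229

0.023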